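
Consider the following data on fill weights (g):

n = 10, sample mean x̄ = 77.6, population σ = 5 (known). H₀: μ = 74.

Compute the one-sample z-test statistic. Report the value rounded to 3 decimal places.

test statistic = 2.277

SE = σ/√n = 5/√10 = 1.5811
z = (x̄−μ₀)/SE = (77.6−74)/1.5811 = 2.2768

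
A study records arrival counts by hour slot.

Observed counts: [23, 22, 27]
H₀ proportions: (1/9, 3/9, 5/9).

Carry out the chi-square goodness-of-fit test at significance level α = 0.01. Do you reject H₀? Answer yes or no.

reject H₀: yes

n = 72; E_i = n·p_i = [8.00, 24.00, 40.00]
χ² = (23−8.00)²/8.00 + (22−24.00)²/24.00 + (27−40.00)²/40.00 = 32.5167
df = 2
p-value (upper-tail) = 0.00000
At α=0.01: p < α → reject H₀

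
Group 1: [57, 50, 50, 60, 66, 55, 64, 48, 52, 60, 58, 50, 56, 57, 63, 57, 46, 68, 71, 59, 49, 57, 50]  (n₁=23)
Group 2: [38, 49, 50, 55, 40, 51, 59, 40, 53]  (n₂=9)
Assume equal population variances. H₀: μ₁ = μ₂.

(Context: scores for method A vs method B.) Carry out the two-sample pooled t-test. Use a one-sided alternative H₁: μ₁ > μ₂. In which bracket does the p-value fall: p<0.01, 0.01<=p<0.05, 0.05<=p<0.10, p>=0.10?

x̄₁=56.652, s₁=6.726, n₁=23
x̄₂=48.333, s₂=7.382, n₂=9
s_p² = [22·6.726² + 8·7.382²]/30 = 47.7072
SE = √(s_p²·(1/23+1/9)) = 2.7157
t = (56.652−48.333)/2.7157 = 3.0632
df = 30
p-value (one-sided, H₁ greater) = 0.00230
→ bracket: p<0.01

p-value bracket: p<0.01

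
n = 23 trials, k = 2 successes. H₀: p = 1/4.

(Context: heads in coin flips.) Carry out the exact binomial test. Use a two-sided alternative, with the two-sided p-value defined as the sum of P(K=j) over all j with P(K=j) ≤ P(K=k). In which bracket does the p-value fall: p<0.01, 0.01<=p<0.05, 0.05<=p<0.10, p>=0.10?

Exact binomial: n=23, k=2, p₀=1/4=0.2500
P(X=j) = C(n,j)·p₀^j·(1−p₀)^(n−j); p = Σ P(X=j) over j with P(X=j) ≤ P(X=2)
p-value (two-sided) = 0.08998
→ bracket: 0.05<=p<0.10

p-value bracket: 0.05<=p<0.10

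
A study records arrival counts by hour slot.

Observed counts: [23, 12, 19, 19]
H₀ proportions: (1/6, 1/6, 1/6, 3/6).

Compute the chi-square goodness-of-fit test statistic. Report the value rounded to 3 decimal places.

n = 73; E_i = n·p_i = [12.17, 12.17, 12.17, 36.50]
χ² = (23−12.17)²/12.17 + (12−12.17)²/12.17 + (19−12.17)²/12.17 + (19−36.50)²/36.50 = 21.8767
df = 3

test statistic = 21.877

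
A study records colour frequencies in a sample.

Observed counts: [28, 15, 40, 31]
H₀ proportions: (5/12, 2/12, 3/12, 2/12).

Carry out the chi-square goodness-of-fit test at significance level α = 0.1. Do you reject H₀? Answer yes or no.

reject H₀: yes

n = 114; E_i = n·p_i = [47.50, 19.00, 28.50, 19.00]
χ² = (28−47.50)²/47.50 + (15−19.00)²/19.00 + (40−28.50)²/28.50 + (31−19.00)²/19.00 = 21.0667
df = 3
p-value (upper-tail) = 0.00010
At α=0.1: p < α → reject H₀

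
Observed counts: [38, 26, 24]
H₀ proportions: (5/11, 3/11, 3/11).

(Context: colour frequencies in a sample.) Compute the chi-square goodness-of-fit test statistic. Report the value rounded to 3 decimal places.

n = 88; E_i = n·p_i = [40.00, 24.00, 24.00]
χ² = (38−40.00)²/40.00 + (26−24.00)²/24.00 + (24−24.00)²/24.00 = 0.2667
df = 2

test statistic = 0.267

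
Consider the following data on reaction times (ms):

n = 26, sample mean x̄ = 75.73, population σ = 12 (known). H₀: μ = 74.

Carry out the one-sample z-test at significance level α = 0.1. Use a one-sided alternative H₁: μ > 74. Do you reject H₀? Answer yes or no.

SE = σ/√n = 12/√26 = 2.3534
z = (x̄−μ₀)/SE = (75.73−74)/2.3534 = 0.7351
p-value (one-sided, H₁ greater) = 0.23114
At α=0.1: p ≥ α → fail to reject H₀

reject H₀: no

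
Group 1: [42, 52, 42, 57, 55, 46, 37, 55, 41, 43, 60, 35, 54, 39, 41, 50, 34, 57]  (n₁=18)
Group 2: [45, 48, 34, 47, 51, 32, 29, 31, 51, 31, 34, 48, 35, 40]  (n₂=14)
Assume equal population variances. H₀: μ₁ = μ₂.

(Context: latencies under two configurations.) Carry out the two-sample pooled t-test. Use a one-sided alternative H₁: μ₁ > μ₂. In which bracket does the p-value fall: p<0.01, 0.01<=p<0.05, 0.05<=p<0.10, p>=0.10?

x̄₁=46.667, s₁=8.381, n₁=18
x̄₂=39.714, s₂=8.260, n₂=14
s_p² = [17·8.381² + 13·8.260²]/30 = 69.3619
SE = √(s_p²·(1/18+1/14)) = 2.9678
t = (46.667−39.714)/2.9678 = 2.3426
df = 30
p-value (one-sided, H₁ greater) = 0.01299
→ bracket: 0.01<=p<0.05

p-value bracket: 0.01<=p<0.05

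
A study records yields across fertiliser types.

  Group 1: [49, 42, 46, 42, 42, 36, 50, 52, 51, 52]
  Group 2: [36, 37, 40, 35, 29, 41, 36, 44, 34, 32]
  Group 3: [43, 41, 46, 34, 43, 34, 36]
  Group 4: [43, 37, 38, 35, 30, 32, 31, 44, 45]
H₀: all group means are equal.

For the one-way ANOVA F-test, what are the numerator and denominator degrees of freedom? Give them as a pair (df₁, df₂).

degrees of freedom = [3, 32]

k = 4 groups, N = 36 total
df = (k−1, N−k) = (4−1, 36−4) = (3, 32)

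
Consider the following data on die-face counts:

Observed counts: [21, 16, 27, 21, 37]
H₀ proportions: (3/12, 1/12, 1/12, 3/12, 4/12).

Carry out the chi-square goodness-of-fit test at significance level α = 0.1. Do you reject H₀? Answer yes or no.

reject H₀: yes

n = 122; E_i = n·p_i = [30.50, 10.17, 10.17, 30.50, 40.67]
χ² = (21−30.50)²/30.50 + (16−10.17)²/10.17 + (27−10.17)²/10.17 + (21−30.50)²/30.50 + (37−40.67)²/40.67 = 37.4672
df = 4
p-value (upper-tail) = 0.00000
At α=0.1: p < α → reject H₀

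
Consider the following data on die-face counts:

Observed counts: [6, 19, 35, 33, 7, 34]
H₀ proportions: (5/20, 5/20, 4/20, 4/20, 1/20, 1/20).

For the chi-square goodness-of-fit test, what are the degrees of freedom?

degrees of freedom = 5

df = k − 1 = 6 − 1 = 5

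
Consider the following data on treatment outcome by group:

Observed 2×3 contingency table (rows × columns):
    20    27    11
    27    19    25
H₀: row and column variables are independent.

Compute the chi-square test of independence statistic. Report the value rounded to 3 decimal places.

Row totals [58, 71], col totals [47, 46, 36], n=129
χ² = (20−21.13)²/21.13 + (27−20.68)²/20.68 + (11−16.19)²/16.19 + (27−25.87)²/25.87 + (19−25.32)²/25.32 + (25−19.81)²/19.81 = 6.6356
df = 2

test statistic = 6.636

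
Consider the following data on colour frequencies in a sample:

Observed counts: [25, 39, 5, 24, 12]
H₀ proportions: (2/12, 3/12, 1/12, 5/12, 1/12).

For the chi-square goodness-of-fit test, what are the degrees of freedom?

degrees of freedom = 4

df = k − 1 = 5 − 1 = 4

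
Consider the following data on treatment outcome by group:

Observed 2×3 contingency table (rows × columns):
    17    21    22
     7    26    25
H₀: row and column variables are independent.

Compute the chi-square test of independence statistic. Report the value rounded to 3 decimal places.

test statistic = 4.858

Row totals [60, 58], col totals [24, 47, 47], n=118
χ² = (17−12.20)²/12.20 + (21−23.90)²/23.90 + (22−23.90)²/23.90 + (7−11.80)²/11.80 + (26−23.10)²/23.10 + (25−23.10)²/23.10 = 4.8576
df = 2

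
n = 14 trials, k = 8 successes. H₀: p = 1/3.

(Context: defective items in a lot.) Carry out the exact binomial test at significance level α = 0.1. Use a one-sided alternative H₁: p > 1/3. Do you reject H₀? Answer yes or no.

Exact binomial: n=14, k=8, p₀=1/3=0.3333
P(X≥8) from Σ C(n,i)·p₀^i·(1−p₀)^(n−i)
p-value (one-sided, H₁ greater) = 0.05762
At α=0.1: p < α → reject H₀

reject H₀: yes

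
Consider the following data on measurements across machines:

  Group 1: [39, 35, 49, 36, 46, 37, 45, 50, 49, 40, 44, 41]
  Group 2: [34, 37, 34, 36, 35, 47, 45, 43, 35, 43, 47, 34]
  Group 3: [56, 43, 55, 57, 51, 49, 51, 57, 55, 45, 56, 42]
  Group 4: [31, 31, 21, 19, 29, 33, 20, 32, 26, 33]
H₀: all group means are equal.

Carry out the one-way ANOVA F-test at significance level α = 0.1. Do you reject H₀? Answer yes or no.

reject H₀: yes

Group means [42.58, 39.17, 51.42, 27.50], grand mean 40.717
SSB = Σnᵢ(x̄ᵢ−x̄)² = 3191.326; SSW = ΣΣ(x−x̄ᵢ)² = 1244.000
MSB = 3191.326/3 = 1063.7754; MSW = 1244.000/42 = 29.6190
F = MSB/MSW = 35.9152
df = (3, 42)
p-value (upper-tail) = 0.00000
At α=0.1: p < α → reject H₀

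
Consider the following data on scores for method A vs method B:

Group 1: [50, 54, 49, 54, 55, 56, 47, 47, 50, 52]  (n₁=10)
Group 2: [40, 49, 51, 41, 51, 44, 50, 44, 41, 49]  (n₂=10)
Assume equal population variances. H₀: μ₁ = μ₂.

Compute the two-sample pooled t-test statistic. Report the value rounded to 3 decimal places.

x̄₁=51.400, s₁=3.273, n₁=10
x̄₂=46.000, s₂=4.447, n₂=10
s_p² = [9·3.273² + 9·4.447²]/18 = 15.2444
SE = √(s_p²·(1/10+1/10)) = 1.7461
t = (51.400−46.000)/1.7461 = 3.0926
df = 18

test statistic = 3.093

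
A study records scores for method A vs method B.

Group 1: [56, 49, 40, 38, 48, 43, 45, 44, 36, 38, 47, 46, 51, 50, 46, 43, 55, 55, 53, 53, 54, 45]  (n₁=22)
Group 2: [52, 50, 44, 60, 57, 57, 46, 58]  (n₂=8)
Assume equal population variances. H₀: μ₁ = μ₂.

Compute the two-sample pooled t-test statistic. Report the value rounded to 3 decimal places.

test statistic = -2.427

x̄₁=47.045, s₁=5.948, n₁=22
x̄₂=53.000, s₂=5.928, n₂=8
s_p² = [21·5.948² + 7·5.928²]/28 = 35.3198
SE = √(s_p²·(1/22+1/8)) = 2.4537
t = (47.045−53.000)/2.4537 = -2.4268
df = 28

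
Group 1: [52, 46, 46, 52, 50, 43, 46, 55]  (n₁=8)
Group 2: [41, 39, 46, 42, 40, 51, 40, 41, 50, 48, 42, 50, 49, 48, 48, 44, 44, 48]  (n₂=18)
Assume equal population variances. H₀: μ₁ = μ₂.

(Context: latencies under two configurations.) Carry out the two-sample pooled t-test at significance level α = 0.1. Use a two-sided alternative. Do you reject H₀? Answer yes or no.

reject H₀: yes

x̄₁=48.750, s₁=4.097, n₁=8
x̄₂=45.056, s₂=4.036, n₂=18
s_p² = [7·4.097² + 17·4.036²]/24 = 16.4352
SE = √(s_p²·(1/8+1/18)) = 1.7226
t = (48.750−45.056)/1.7226 = 2.1446
df = 24
p-value (two-sided) = 0.04231
At α=0.1: p < α → reject H₀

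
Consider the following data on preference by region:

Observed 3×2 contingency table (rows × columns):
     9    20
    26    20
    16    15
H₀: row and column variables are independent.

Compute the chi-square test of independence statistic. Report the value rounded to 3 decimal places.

Row totals [29, 46, 31], col totals [51, 55], n=106
χ² = (9−13.95)²/13.95 + (20−15.05)²/15.05 + (26−22.13)²/22.13 + (20−23.87)²/23.87 + (16−14.92)²/14.92 + (15−16.08)²/16.08 = 4.8432
df = 2

test statistic = 4.843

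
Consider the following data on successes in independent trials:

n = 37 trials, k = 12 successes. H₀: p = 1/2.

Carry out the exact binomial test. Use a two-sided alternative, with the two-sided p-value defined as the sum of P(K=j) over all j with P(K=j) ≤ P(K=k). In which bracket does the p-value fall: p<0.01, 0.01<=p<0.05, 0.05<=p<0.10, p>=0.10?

p-value bracket: 0.01<=p<0.05

Exact binomial: n=37, k=12, p₀=1/2=0.5000
P(X=j) = C(n,j)·p₀^j·(1−p₀)^(n−j); p = Σ P(X=j) over j with P(X=j) ≤ P(X=12)
p-value (two-sided) = 0.04703
→ bracket: 0.01<=p<0.05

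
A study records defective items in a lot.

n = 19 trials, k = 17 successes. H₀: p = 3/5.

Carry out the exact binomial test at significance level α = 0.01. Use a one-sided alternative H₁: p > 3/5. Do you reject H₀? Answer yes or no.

Exact binomial: n=19, k=17, p₀=3/5=0.6000
P(X≥17) from Σ C(n,i)·p₀^i·(1−p₀)^(n−i)
p-value (one-sided, H₁ greater) = 0.00546
At α=0.01: p < α → reject H₀

reject H₀: yes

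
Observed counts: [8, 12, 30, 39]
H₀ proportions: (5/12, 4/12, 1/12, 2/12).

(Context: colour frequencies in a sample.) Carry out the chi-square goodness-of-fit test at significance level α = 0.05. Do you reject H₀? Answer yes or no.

reject H₀: yes

n = 89; E_i = n·p_i = [37.08, 29.67, 7.42, 14.83]
χ² = (8−37.08)²/37.08 + (12−29.67)²/29.67 + (30−7.42)²/7.42 + (39−14.83)²/14.83 = 141.4674
df = 3
p-value (upper-tail) = 0.00000
At α=0.05: p < α → reject H₀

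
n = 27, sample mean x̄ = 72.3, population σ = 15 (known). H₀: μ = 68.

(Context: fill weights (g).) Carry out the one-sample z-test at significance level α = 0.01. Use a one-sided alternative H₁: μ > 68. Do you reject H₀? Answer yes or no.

SE = σ/√n = 15/√27 = 2.8868
z = (x̄−μ₀)/SE = (72.3−68)/2.8868 = 1.4896
p-value (one-sided, H₁ greater) = 0.06817
At α=0.01: p ≥ α → fail to reject H₀

reject H₀: no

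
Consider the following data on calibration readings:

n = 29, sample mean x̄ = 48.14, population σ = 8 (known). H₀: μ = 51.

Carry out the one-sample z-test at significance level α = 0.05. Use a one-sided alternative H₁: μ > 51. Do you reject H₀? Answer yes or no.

reject H₀: no

SE = σ/√n = 8/√29 = 1.4856
z = (x̄−μ₀)/SE = (48.14−51)/1.4856 = -1.9252
p-value (one-sided, H₁ greater) = 0.97290
At α=0.05: p ≥ α → fail to reject H₀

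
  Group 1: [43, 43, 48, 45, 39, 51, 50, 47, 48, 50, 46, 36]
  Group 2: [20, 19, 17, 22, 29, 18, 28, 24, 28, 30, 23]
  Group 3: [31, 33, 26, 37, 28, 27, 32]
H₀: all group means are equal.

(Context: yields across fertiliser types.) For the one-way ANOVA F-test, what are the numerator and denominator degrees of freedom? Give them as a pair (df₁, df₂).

degrees of freedom = [2, 27]

k = 3 groups, N = 30 total
df = (k−1, N−k) = (3−1, 30−3) = (2, 27)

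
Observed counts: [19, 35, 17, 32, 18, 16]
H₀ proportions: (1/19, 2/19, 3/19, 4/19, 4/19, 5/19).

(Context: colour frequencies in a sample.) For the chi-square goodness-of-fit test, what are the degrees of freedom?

df = k − 1 = 6 − 1 = 5

degrees of freedom = 5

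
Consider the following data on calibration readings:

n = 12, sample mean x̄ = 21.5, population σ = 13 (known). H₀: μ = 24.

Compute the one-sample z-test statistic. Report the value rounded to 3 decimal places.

test statistic = -0.666

SE = σ/√n = 13/√12 = 3.7528
z = (x̄−μ₀)/SE = (21.5−24)/3.7528 = -0.6662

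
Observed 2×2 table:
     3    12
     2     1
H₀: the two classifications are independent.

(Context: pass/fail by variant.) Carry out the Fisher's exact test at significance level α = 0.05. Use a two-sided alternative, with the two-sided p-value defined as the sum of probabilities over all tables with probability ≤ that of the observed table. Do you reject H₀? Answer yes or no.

reject H₀: no

Margins: r₁=15, r₂=3, c₁=5, c₂=13, n=18
p_obs = C(15,3)·C(3,2)/C(18,5); sum pmf over tables with pmf ≤ p_obs
p-value (two-sided) = 0.17157
At α=0.05: p ≥ α → fail to reject H₀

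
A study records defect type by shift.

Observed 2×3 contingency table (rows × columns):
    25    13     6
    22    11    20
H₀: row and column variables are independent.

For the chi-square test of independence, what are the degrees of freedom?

degrees of freedom = 2

df = (r−1)(c−1) = (2−1)·(3−1) = 2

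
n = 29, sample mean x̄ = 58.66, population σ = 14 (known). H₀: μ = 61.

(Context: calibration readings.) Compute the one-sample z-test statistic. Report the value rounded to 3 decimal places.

test statistic = -0.900

SE = σ/√n = 14/√29 = 2.5997
z = (x̄−μ₀)/SE = (58.66−61)/2.5997 = -0.9001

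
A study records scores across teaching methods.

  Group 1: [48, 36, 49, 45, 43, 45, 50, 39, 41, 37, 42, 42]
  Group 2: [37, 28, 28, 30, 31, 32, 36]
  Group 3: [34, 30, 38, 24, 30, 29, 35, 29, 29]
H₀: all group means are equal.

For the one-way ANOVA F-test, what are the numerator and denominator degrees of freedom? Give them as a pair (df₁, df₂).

k = 3 groups, N = 28 total
df = (k−1, N−k) = (3−1, 28−3) = (2, 25)

degrees of freedom = [2, 25]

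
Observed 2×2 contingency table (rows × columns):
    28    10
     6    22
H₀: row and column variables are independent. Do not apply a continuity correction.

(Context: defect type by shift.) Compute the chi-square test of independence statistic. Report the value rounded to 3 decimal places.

test statistic = 17.625

Row totals [38, 28], col totals [34, 32], n=66
χ² = (28−19.58)²/19.58 + (10−18.42)²/18.42 + (6−14.42)²/14.42 + (22−13.58)²/13.58 = 17.6248
df = 1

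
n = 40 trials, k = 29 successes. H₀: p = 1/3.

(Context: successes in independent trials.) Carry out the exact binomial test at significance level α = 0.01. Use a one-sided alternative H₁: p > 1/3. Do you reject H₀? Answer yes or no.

Exact binomial: n=40, k=29, p₀=1/3=0.3333
P(X≥29) from Σ C(n,i)·p₀^i·(1−p₀)^(n−i)
p-value (one-sided, H₁ greater) = 0.00000
At α=0.01: p < α → reject H₀

reject H₀: yes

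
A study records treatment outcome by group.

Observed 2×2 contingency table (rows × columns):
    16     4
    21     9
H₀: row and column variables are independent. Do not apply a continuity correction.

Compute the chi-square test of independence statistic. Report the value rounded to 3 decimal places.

Row totals [20, 30], col totals [37, 13], n=50
χ² = (16−14.80)²/14.80 + (4−5.20)²/5.20 + (21−22.20)²/22.20 + (9−7.80)²/7.80 = 0.6237
df = 1

test statistic = 0.624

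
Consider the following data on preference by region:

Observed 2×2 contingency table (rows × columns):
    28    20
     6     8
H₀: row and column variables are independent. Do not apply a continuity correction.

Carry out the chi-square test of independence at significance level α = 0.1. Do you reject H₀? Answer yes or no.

reject H₀: no

Row totals [48, 14], col totals [34, 28], n=62
χ² = (28−26.32)²/26.32 + (20−21.68)²/21.68 + (6−7.68)²/7.68 + (8−6.32)²/6.32 = 1.0482
df = 1
p-value (upper-tail) = 0.30592
At α=0.1: p ≥ α → fail to reject H₀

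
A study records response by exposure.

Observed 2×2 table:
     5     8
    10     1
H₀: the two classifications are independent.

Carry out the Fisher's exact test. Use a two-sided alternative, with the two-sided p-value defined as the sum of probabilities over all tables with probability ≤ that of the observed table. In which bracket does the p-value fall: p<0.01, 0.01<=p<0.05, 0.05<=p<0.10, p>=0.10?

p-value bracket: 0.01<=p<0.05

Margins: r₁=13, r₂=11, c₁=15, c₂=9, n=24
p_obs = C(13,5)·C(11,10)/C(24,15); sum pmf over tables with pmf ≤ p_obs
p-value (two-sided) = 0.01306
→ bracket: 0.01<=p<0.05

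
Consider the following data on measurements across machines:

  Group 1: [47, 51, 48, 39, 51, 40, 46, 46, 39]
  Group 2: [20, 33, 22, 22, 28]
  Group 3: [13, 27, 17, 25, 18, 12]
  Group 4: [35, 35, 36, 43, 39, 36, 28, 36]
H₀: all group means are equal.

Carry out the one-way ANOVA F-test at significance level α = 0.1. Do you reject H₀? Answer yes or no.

Group means [45.22, 25.00, 18.67, 36.00], grand mean 33.286
SSB = Σnᵢ(x̄ᵢ−x̄)² = 2966.825; SSW = ΣΣ(x−x̄ᵢ)² = 612.889
MSB = 2966.825/3 = 988.9418; MSW = 612.889/24 = 25.5370
F = MSB/MSW = 38.7258
df = (3, 24)
p-value (upper-tail) = 0.00000
At α=0.1: p < α → reject H₀

reject H₀: yes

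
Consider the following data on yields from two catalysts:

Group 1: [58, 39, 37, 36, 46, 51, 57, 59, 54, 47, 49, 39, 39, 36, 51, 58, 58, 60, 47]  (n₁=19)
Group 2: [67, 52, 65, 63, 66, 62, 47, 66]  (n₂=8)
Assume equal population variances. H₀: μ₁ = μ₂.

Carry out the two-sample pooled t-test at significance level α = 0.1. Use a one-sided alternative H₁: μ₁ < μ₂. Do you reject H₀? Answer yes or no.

x̄₁=48.474, s₁=8.675, n₁=19
x̄₂=61.000, s₂=7.407, n₂=8
s_p² = [18·8.675² + 7·7.407²]/25 = 69.5495
SE = √(s_p²·(1/19+1/8)) = 3.5149
t = (48.474−61.000)/3.5149 = -3.5638
df = 25
p-value (one-sided, H₁ less) = 0.00075
At α=0.1: p < α → reject H₀

reject H₀: yes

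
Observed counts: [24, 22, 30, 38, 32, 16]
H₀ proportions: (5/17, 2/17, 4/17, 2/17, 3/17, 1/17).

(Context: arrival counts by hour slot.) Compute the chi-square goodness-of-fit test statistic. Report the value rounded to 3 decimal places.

n = 162; E_i = n·p_i = [47.65, 19.06, 38.12, 19.06, 28.59, 9.53]
χ² = (24−47.65)²/47.65 + (22−19.06)²/19.06 + (30−38.12)²/38.12 + (38−19.06)²/19.06 + (32−28.59)²/28.59 + (16−9.53)²/9.53 = 37.5436
df = 5

test statistic = 37.544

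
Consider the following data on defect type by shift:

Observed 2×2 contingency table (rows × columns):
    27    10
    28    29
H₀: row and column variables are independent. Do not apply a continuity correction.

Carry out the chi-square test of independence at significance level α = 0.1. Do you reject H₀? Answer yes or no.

reject H₀: yes

Row totals [37, 57], col totals [55, 39], n=94
χ² = (27−21.65)²/21.65 + (10−15.35)²/15.35 + (28−33.35)²/33.35 + (29−23.65)²/23.65 = 5.2573
df = 1
p-value (upper-tail) = 0.02186
At α=0.1: p < α → reject H₀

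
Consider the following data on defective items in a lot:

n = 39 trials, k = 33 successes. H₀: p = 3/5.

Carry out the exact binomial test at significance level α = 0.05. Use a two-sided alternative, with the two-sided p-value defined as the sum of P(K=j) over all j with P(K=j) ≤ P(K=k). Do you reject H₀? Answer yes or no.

reject H₀: yes

Exact binomial: n=39, k=33, p₀=3/5=0.6000
P(X=j) = C(n,j)·p₀^j·(1−p₀)^(n−j); p = Σ P(X=j) over j with P(X=j) ≤ P(X=33)
p-value (two-sided) = 0.00154
At α=0.05: p < α → reject H₀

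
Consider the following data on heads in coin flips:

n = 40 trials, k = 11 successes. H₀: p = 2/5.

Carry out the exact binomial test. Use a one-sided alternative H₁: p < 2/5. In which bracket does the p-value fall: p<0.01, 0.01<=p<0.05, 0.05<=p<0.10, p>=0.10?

p-value bracket: 0.05<=p<0.10

Exact binomial: n=40, k=11, p₀=2/5=0.4000
P(X≤11) from Σ C(n,i)·p₀^i·(1−p₀)^(n−i)
p-value (one-sided, H₁ less) = 0.07095
→ bracket: 0.05<=p<0.10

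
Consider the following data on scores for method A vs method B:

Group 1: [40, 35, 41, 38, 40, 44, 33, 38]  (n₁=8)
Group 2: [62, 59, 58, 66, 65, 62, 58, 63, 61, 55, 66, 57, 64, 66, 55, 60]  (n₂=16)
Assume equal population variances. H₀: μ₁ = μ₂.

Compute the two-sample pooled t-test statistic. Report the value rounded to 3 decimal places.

test statistic = -14.013

x̄₁=38.625, s₁=3.462, n₁=8
x̄₂=61.062, s₂=3.803, n₂=16
s_p² = [7·3.462² + 15·3.803²]/22 = 13.6733
SE = √(s_p²·(1/8+1/16)) = 1.6012
t = (38.625−61.062)/1.6012 = -14.0132
df = 22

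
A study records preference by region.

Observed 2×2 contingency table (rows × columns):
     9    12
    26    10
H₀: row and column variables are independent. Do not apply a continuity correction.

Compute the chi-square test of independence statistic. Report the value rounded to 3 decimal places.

Row totals [21, 36], col totals [35, 22], n=57
χ² = (9−12.89)²/12.89 + (12−8.11)²/8.11 + (26−22.11)²/22.11 + (10−13.89)²/13.89 = 4.8258
df = 1

test statistic = 4.826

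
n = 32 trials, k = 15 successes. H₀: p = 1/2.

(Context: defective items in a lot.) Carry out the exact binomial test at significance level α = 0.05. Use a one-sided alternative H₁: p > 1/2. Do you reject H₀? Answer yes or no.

Exact binomial: n=32, k=15, p₀=1/2=0.5000
P(X≥15) from Σ C(n,i)·p₀^i·(1−p₀)^(n−i)
p-value (one-sided, H₁ greater) = 0.70169
At α=0.05: p ≥ α → fail to reject H₀

reject H₀: no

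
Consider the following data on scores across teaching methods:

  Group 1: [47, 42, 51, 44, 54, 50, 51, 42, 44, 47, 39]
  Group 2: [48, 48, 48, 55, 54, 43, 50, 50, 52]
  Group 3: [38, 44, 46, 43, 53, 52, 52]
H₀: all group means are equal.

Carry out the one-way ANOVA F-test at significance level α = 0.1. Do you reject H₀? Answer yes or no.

reject H₀: no

Group means [46.45, 49.78, 46.86], grand mean 47.667
SSB = Σnᵢ(x̄ᵢ−x̄)² = 60.860; SSW = ΣΣ(x−x̄ᵢ)² = 517.140
MSB = 60.860/2 = 30.4300; MSW = 517.140/24 = 21.5475
F = MSB/MSW = 1.4122
df = (2, 24)
p-value (upper-tail) = 0.26313
At α=0.1: p ≥ α → fail to reject H₀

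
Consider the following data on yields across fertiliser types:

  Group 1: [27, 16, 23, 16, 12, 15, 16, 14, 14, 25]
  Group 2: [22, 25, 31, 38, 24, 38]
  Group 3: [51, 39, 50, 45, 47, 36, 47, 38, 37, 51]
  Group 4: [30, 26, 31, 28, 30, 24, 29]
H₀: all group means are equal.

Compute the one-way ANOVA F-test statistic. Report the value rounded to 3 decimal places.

test statistic = 39.250

Group means [17.80, 29.67, 44.10, 28.29], grand mean 30.152
SSB = Σnᵢ(x̄ᵢ−x̄)² = 3496.981; SSW = ΣΣ(x−x̄ᵢ)² = 861.262
MSB = 3496.981/3 = 1165.6602; MSW = 861.262/29 = 29.6987
F = MSB/MSW = 39.2496
df = (3, 29)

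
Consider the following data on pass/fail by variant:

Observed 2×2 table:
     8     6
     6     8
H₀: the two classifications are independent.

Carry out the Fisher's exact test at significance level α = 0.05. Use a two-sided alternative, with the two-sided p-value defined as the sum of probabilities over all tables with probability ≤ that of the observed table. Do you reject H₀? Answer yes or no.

reject H₀: no

Margins: r₁=14, r₂=14, c₁=14, c₂=14, n=28
p_obs = C(14,8)·C(14,6)/C(28,14); sum pmf over tables with pmf ≤ p_obs
p-value (two-sided) = 0.70639
At α=0.05: p ≥ α → fail to reject H₀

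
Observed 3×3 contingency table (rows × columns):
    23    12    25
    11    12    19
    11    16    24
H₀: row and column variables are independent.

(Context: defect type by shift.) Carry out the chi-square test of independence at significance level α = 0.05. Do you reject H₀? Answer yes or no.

Row totals [60, 42, 51], col totals [45, 40, 68], n=153
χ² = (23−17.65)²/17.65 + (12−15.69)²/15.69 + (25−26.67)²/26.67 + (11−12.35)²/12.35 + (12−10.98)²/10.98 + (19−18.67)²/18.67 + (11−15.00)²/15.00 + (16−13.33)²/13.33 + (24−22.67)²/22.67 = 4.5214
df = 4
p-value (upper-tail) = 0.34002
At α=0.05: p ≥ α → fail to reject H₀

reject H₀: no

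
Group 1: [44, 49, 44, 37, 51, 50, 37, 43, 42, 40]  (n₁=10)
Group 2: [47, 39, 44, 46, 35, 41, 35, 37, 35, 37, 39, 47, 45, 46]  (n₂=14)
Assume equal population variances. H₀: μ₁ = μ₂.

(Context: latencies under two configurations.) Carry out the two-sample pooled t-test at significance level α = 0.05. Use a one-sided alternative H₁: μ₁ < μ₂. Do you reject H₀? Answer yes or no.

x̄₁=43.700, s₁=5.034, n₁=10
x̄₂=40.929, s₂=4.763, n₂=14
s_p² = [9·5.034² + 13·4.763²]/22 = 23.7740
SE = √(s_p²·(1/10+1/14)) = 2.0188
t = (43.700−40.929)/2.0188 = 1.3728
df = 22
p-value (one-sided, H₁ less) = 0.90818
At α=0.05: p ≥ α → fail to reject H₀

reject H₀: no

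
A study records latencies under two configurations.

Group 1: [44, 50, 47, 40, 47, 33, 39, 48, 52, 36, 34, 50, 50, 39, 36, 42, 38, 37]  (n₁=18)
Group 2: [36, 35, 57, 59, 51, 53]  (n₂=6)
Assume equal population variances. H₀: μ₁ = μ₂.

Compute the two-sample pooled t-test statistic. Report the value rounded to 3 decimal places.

x̄₁=42.333, s₁=6.231, n₁=18
x̄₂=48.500, s₂=10.464, n₂=6
s_p² = [17·6.231² + 5·10.464²]/22 = 54.8864
SE = √(s_p²·(1/18+1/6)) = 3.4924
t = (42.333−48.500)/3.4924 = -1.7657
df = 22

test statistic = -1.766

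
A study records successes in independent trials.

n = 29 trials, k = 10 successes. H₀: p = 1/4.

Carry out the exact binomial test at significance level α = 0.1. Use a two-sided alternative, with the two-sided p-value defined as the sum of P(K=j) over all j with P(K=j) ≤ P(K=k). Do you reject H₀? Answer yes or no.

Exact binomial: n=29, k=10, p₀=1/4=0.2500
P(X=j) = C(n,j)·p₀^j·(1−p₀)^(n−j); p = Σ P(X=j) over j with P(X=j) ≤ P(X=10)
p-value (two-sided) = 0.28163
At α=0.1: p ≥ α → fail to reject H₀

reject H₀: no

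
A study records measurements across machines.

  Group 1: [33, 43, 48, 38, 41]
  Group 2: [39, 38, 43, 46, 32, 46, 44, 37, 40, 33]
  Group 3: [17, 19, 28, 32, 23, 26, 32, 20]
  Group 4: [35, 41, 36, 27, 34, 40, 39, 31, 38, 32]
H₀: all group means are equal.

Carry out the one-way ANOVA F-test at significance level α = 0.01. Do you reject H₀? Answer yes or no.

Group means [40.60, 39.80, 24.62, 35.30], grand mean 34.879
SSB = Σnᵢ(x̄ᵢ−x̄)² = 1248.740; SSW = ΣΣ(x−x̄ᵢ)² = 760.775
MSB = 1248.740/3 = 416.2467; MSW = 760.775/29 = 26.2336
F = MSB/MSW = 15.8669
df = (3, 29)
p-value (upper-tail) = 0.00000
At α=0.01: p < α → reject H₀

reject H₀: yes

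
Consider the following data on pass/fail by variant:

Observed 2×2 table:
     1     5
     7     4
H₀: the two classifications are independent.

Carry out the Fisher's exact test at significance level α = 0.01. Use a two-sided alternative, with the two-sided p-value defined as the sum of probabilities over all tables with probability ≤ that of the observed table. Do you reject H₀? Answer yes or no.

Margins: r₁=6, r₂=11, c₁=8, c₂=9, n=17
p_obs = C(6,1)·C(11,7)/C(17,8); sum pmf over tables with pmf ≤ p_obs
p-value (two-sided) = 0.13122
At α=0.01: p ≥ α → fail to reject H₀

reject H₀: no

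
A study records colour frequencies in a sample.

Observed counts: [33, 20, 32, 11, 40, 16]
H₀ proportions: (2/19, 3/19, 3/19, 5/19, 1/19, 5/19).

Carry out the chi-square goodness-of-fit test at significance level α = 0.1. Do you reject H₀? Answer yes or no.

n = 152; E_i = n·p_i = [16.00, 24.00, 24.00, 40.00, 8.00, 40.00]
χ² = (33−16.00)²/16.00 + (20−24.00)²/24.00 + (32−24.00)²/24.00 + (11−40.00)²/40.00 + (40−8.00)²/8.00 + (16−40.00)²/40.00 = 184.8208
df = 5
p-value (upper-tail) = 0.00000
At α=0.1: p < α → reject H₀

reject H₀: yes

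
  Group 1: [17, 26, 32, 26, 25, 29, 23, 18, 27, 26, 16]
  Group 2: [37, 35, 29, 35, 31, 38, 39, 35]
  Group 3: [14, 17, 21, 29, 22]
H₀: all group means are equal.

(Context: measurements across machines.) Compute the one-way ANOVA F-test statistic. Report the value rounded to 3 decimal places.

Group means [24.09, 34.88, 20.60], grand mean 26.958
SSB = Σnᵢ(x̄ᵢ−x̄)² = 793.974; SSW = ΣΣ(x−x̄ᵢ)² = 470.984
MSB = 793.974/2 = 396.9871; MSW = 470.984/21 = 22.4278
F = MSB/MSW = 17.7007
df = (2, 21)

test statistic = 17.701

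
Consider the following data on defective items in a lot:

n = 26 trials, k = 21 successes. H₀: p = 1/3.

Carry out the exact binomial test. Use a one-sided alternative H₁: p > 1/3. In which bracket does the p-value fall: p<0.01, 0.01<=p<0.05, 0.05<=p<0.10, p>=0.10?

p-value bracket: p<0.01

Exact binomial: n=26, k=21, p₀=1/3=0.3333
P(X≥21) from Σ C(n,i)·p₀^i·(1−p₀)^(n−i)
p-value (one-sided, H₁ greater) = 0.00000
→ bracket: p<0.01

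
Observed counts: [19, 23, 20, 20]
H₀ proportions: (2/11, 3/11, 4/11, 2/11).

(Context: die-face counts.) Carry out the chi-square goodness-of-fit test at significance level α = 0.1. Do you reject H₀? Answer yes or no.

reject H₀: no

n = 82; E_i = n·p_i = [14.91, 22.36, 29.82, 14.91]
χ² = (19−14.91)²/14.91 + (23−22.36)²/22.36 + (20−29.82)²/29.82 + (20−14.91)²/14.91 = 6.1118
df = 3
p-value (upper-tail) = 0.10630
At α=0.1: p ≥ α → fail to reject H₀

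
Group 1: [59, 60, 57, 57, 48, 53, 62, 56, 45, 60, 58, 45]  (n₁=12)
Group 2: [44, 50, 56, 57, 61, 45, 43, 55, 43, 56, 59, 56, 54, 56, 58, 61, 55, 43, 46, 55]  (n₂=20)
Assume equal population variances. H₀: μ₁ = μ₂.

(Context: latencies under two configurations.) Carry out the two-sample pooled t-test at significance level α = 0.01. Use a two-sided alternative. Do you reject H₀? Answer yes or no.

reject H₀: no

x̄₁=55.000, s₁=5.924, n₁=12
x̄₂=52.650, s₂=6.302, n₂=20
s_p² = [11·5.924² + 19·6.302²]/30 = 38.0183
SE = √(s_p²·(1/12+1/20)) = 2.2515
t = (55.000−52.650)/2.2515 = 1.0438
df = 30
p-value (two-sided) = 0.30493
At α=0.01: p ≥ α → fail to reject H₀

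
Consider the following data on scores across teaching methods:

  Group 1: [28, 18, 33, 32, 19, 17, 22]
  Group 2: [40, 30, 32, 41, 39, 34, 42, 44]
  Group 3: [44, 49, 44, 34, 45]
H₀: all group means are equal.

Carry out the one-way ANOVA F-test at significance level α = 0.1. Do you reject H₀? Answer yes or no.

reject H₀: yes

Group means [24.14, 37.75, 43.20], grand mean 34.350
SSB = Σnᵢ(x̄ᵢ−x̄)² = 1213.393; SSW = ΣΣ(x−x̄ᵢ)² = 579.157
MSB = 1213.393/2 = 606.6964; MSW = 579.157/17 = 34.0681
F = MSB/MSW = 17.8084
df = (2, 17)
p-value (upper-tail) = 0.00007
At α=0.1: p < α → reject H₀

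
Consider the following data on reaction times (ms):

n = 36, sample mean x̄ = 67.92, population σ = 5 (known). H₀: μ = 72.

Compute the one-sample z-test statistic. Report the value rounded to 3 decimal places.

test statistic = -4.896

SE = σ/√n = 5/√36 = 0.8333
z = (x̄−μ₀)/SE = (67.92−72)/0.8333 = -4.8960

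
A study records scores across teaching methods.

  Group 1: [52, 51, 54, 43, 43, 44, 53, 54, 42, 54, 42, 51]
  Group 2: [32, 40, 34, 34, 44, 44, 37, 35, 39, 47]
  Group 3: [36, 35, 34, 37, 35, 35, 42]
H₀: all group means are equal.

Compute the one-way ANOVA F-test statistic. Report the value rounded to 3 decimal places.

Group means [48.58, 38.60, 36.29], grand mean 42.172
SSB = Σnᵢ(x̄ᵢ−x̄)² = 863.393; SSW = ΣΣ(x−x̄ᵢ)² = 576.745
MSB = 863.393/2 = 431.6963; MSW = 576.745/26 = 22.1825
F = MSB/MSW = 19.4611
df = (2, 26)

test statistic = 19.461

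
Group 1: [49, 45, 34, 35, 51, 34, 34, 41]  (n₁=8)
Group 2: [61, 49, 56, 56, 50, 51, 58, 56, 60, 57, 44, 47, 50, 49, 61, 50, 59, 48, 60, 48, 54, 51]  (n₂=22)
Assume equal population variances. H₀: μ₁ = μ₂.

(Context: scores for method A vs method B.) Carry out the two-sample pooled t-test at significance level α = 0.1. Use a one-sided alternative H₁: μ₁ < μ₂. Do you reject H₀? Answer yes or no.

x̄₁=40.375, s₁=7.170, n₁=8
x̄₂=53.409, s₂=5.170, n₂=22
s_p² = [7·7.170² + 21·5.170²]/28 = 32.8998
SE = √(s_p²·(1/8+1/22)) = 2.3681
t = (40.375−53.409)/2.3681 = -5.5040
df = 28
p-value (one-sided, H₁ less) = 0.00000
At α=0.1: p < α → reject H₀

reject H₀: yes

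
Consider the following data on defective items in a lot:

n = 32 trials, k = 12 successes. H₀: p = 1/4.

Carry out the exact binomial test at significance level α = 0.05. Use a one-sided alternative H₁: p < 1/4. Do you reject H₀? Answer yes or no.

reject H₀: no

Exact binomial: n=32, k=12, p₀=1/4=0.2500
P(X≤12) from Σ C(n,i)·p₀^i·(1−p₀)^(n−i)
p-value (one-sided, H₁ less) = 0.96225
At α=0.05: p ≥ α → fail to reject H₀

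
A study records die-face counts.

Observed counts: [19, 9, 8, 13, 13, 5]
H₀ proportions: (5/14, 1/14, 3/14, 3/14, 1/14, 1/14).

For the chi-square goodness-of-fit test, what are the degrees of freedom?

df = k − 1 = 6 − 1 = 5

degrees of freedom = 5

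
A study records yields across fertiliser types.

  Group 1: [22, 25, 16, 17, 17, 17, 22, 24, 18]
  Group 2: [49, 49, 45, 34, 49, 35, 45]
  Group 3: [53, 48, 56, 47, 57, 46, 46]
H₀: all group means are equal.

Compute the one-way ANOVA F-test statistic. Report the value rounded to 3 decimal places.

test statistic = 86.383

Group means [19.78, 43.71, 50.43], grand mean 36.391
SSB = Σnᵢ(x̄ᵢ−x̄)² = 4238.780; SSW = ΣΣ(x−x̄ᵢ)² = 490.698
MSB = 4238.780/2 = 2119.3899; MSW = 490.698/20 = 24.5349
F = MSB/MSW = 86.3826
df = (2, 20)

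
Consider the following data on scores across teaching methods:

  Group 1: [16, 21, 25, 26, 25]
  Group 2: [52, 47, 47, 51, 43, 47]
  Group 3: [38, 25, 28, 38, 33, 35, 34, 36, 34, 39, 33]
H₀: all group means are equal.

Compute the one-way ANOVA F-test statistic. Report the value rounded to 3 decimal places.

test statistic = 55.495

Group means [22.60, 47.83, 33.91], grand mean 35.136
SSB = Σnᵢ(x̄ᵢ−x̄)² = 1769.648; SSW = ΣΣ(x−x̄ᵢ)² = 302.942
MSB = 1769.648/2 = 884.8242; MSW = 302.942/19 = 15.9443
F = MSB/MSW = 55.4946
df = (2, 19)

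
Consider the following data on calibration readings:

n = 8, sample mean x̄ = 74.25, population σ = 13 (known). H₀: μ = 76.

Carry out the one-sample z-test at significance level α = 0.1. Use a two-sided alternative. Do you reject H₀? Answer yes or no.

SE = σ/√n = 13/√8 = 4.5962
z = (x̄−μ₀)/SE = (74.25−76)/4.5962 = -0.3807
p-value (two-sided) = 0.70339
At α=0.1: p ≥ α → fail to reject H₀

reject H₀: no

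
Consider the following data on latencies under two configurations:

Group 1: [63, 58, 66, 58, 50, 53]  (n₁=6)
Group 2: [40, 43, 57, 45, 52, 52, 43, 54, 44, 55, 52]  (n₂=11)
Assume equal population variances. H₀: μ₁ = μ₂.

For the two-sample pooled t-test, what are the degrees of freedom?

df = n₁ + n₂ − 2 = 6 + 11 − 2 = 15

degrees of freedom = 15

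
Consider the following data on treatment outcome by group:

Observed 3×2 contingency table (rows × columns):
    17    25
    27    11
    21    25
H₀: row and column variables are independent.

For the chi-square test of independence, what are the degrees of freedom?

degrees of freedom = 2

df = (r−1)(c−1) = (3−1)·(2−1) = 2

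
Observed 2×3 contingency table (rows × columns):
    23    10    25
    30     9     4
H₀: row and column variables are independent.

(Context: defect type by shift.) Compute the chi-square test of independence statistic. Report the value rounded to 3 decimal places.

test statistic = 14.271

Row totals [58, 43], col totals [53, 19, 29], n=101
χ² = (23−30.44)²/30.44 + (10−10.91)²/10.91 + (25−16.65)²/16.65 + (30−22.56)²/22.56 + (9−8.09)²/8.09 + (4−12.35)²/12.35 = 14.2711
df = 2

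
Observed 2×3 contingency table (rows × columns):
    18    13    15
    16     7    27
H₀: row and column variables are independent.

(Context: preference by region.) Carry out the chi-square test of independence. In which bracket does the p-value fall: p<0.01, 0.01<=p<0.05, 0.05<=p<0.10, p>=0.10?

p-value bracket: 0.05<=p<0.10

Row totals [46, 50], col totals [34, 20, 42], n=96
χ² = (18−16.29)²/16.29 + (13−9.58)²/9.58 + (15−20.12)²/20.12 + (16−17.71)²/17.71 + (7−10.42)²/10.42 + (27−21.88)²/21.88 = 5.1886
df = 2
p-value (upper-tail) = 0.07470
→ bracket: 0.05<=p<0.10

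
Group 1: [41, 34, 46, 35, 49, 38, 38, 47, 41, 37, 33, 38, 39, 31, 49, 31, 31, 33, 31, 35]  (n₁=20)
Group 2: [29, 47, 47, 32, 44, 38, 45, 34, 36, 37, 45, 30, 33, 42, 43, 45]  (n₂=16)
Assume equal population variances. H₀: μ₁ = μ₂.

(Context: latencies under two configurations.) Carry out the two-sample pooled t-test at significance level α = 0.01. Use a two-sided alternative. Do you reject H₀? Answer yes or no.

reject H₀: no

x̄₁=37.850, s₁=6.011, n₁=20
x̄₂=39.188, s₂=6.274, n₂=16
s_p² = [19·6.011² + 15·6.274²]/34 = 37.5585
SE = √(s_p²·(1/20+1/16)) = 2.0556
t = (37.850−39.188)/2.0556 = -0.6507
df = 34
p-value (two-sided) = 0.51963
At α=0.01: p ≥ α → fail to reject H₀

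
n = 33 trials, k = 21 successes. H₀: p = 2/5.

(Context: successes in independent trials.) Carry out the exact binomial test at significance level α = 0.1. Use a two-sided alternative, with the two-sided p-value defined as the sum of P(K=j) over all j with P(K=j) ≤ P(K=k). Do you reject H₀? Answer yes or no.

Exact binomial: n=33, k=21, p₀=2/5=0.4000
P(X=j) = C(n,j)·p₀^j·(1−p₀)^(n−j); p = Σ P(X=j) over j with P(X=j) ≤ P(X=21)
p-value (two-sided) = 0.00714
At α=0.1: p < α → reject H₀

reject H₀: yes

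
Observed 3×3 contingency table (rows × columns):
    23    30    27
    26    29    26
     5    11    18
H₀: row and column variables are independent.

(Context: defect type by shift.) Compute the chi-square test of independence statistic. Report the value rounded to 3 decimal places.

test statistic = 5.968

Row totals [80, 81, 34], col totals [54, 70, 71], n=195
χ² = (23−22.15)²/22.15 + (30−28.72)²/28.72 + (27−29.13)²/29.13 + (26−22.43)²/22.43 + (29−29.08)²/29.08 + (26−29.49)²/29.49 + (5−9.42)²/9.42 + (11−12.21)²/12.21 + (18−12.38)²/12.38 = 5.9682
df = 4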